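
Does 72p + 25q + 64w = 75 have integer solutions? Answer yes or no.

gcd(72, 25) = 1  (72 = 2·25 + 22, 25 = 1·22 + 3, 22 = 7·3 + 1, 3 = 3·1).
gcd(1, 64) = 1.
1 divides 75, so integer solutions exist.

yes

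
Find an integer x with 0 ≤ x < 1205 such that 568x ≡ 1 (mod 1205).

gcd(1205, 568) = 1.
By Bézout, 568·(227) + 1205·(-107) = 1.
So 568·227 ≡ 1 (mod 1205), and 227 mod 1205 = 227.

227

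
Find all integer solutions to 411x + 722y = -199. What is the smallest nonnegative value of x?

61

gcd(722, 411) = 1  (722 = 1·411 + 311, 411 = 1·311 + 100, 311 = 3·100 + 11, 100 = 9·11 + 1, 11 = 11·1).
1 divides -199, so solutions exist.
Back-substituting, 411·(65) + 722·(-37) = 1.
Scale by -199/1 = -199: (x₀, y₀) = (-12935, 7363).
General solution: x = -12935 + 722t, y = 7363 - 411t for integer t.
x ≥ 0: smallest is -12935 mod 722 = 61 (at t = 18), with y = -35.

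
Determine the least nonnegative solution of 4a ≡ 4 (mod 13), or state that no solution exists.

1

gcd(13, 4) = 1.
1 divides 4, so solutions exist.
By Bézout, 4·(-3) + 13·(1) = 1.
So 4·(-3) ≡ 1 (mod 13); multiply by 4: a ≡ -12 (mod 13).
Smallest nonnegative: a = -12 mod 13 = 1.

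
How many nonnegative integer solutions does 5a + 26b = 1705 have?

gcd(26, 5) = 1  (26 = 5*5 + 1, 5 = 5*1).
Back-substituting, 5*(-5) + 26*(1) = 1.
Scale by 1705: one solution is (-8525, 1705). Reduce a mod 26: (3, 65).
General: a = 3 + 26t, b = 65 - 5t.
a ≥ 0 ⇒ t ≥ 0; b ≥ 0 ⇒ t ≤ 13. So t ∈ [0, 13]: 14 solutions.

14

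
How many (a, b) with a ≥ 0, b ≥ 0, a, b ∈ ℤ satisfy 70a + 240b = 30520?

gcd(240, 70) = 10  (240 = 3×70 + 30, 70 = 2×30 + 10, 30 = 3×10).
Back-substituting, 70×(7) + 240×(-2) = 10.
Scale by 3052: one solution is (21364, -6104). Reduce a mod 24: (4, 126).
General: a = 4 + 24t, b = 126 - 7t.
a ≥ 0 ⇒ t ≥ 0; b ≥ 0 ⇒ t ≤ 18. So t ∈ [0, 18]: 19 solutions.

19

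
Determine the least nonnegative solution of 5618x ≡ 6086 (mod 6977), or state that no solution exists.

3004

gcd(6977, 5618):
  6977 = 1×5618 + 1359
  5618 = 4×1359 + 182
  1359 = 7×182 + 85
  182 = 2×85 + 12
  85 = 7×12 + 1
  12 = 12×1
so gcd(6977, 5618) = 1.
1 divides 6086, so solutions exist.
Back-substitute for Bézout coefficients:
  1 = 85 - 7×12
  ... = 5618×(-575) + 6977×(463)
So 5618×(-575) ≡ 1 (mod 6977); multiply by 6086: x ≡ -3499450 (mod 6977).
Smallest nonnegative: x = -3499450 mod 6977 = 3004.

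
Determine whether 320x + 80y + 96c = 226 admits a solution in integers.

no

gcd(320, 80) = 80.
gcd(80, 96) = 16.
16 does not divide 226 (remainder 2), so no integer solutions.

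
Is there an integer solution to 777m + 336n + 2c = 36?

gcd(777, 336) = 21.
gcd(21, 2) = 1.
1 divides 36, so integer solutions exist.

yes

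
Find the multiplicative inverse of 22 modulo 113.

gcd(113, 22):
  113 = 5·22 + 3
  22 = 7·3 + 1
  3 = 3·1
so gcd(113, 22) = 1.
Back-substitute for Bézout coefficients:
  1 = 22 - 7·3
  ... = 22·(36) + 113·(-7)
So 22·36 ≡ 1 (mod 113), and 36 mod 113 = 36.

36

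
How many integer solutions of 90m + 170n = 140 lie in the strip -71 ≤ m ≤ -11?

gcd(170, 90) = 10.
By Bézout, 90·(2) + 170·(-1) = 10.
Particular solution: (11, -5).
General solution: m = 11 + 17t, n = -5 - 9t for integer t.
-71 ≤ 11 + 17t ≤ -11 gives t ∈ [-4, -2], which is 3 values.

3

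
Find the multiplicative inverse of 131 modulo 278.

gcd(278, 131):
  278 = 2×131 + 16
  131 = 8×16 + 3
  16 = 5×3 + 1
  3 = 3×1
so gcd(278, 131) = 1.
Back-substitute for Bézout coefficients:
  1 = 16 - 5×3
  ... = 131×(-87) + 278×(41)
So 131×-87 ≡ 1 (mod 278), and -87 mod 278 = 191.

191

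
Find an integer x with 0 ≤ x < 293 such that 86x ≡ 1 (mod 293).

gcd(293, 86) = 1  (293 = 3×86 + 35, 86 = 2×35 + 16, 35 = 2×16 + 3, 16 = 5×3 + 1, 3 = 3×1).
Back-substituting, 86×(92) + 293×(-27) = 1.
So 86×92 ≡ 1 (mod 293), and 92 mod 293 = 92.

92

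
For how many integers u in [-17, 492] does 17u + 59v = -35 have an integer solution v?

gcd(59, 17) = 1  (59 = 3*17 + 8, 17 = 2*8 + 1, 8 = 8*1).
Back-substituting, 17*(7) + 59*(-2) = 1.
Scale by -35: particular solution (-245, 70); reduce u mod 59: (50, -15).
General solution: u = 50 + 59t, v = -15 - 17t for integer t.
-17 ≤ 50 + 59t ≤ 492 gives t ∈ [-1, 7], which is 9 values.

9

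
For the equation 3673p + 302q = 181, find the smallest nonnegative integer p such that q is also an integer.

53

gcd(3673, 302):
  3673 = 12·302 + 49
  302 = 6·49 + 8
  49 = 6·8 + 1
  8 = 8·1
so gcd(3673, 302) = 1.
1 divides 181, so solutions exist.
Back-substitute for Bézout coefficients:
  1 = 49 - 6·8
  ... = 3673·(37) + 302·(-450)
Scale by 181/1 = 181: (p₀, q₀) = (6697, -81450).
General solution: p = 6697 + 302t, q = -81450 - 3673t for integer t.
p ≥ 0: smallest is 6697 mod 302 = 53 (at t = -22), with q = -644.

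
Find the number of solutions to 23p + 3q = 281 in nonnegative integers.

gcd(23, 3) = 1.
By Bézout, 23×(-1) + 3×(8) = 1.
One solution: (1, 86).
General: p = 1 + 3t, q = 86 - 23t.
p ≥ 0 ⇒ t ≥ 0; q ≥ 0 ⇒ t ≤ 3. So t ∈ [0, 3]: 4 solutions.

4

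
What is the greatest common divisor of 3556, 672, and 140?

28

gcd(3556, 672):
  3556 = 5·672 + 196
  672 = 3·196 + 84
  196 = 2·84 + 28
  84 = 3·28
so gcd(3556, 672) = 28.
gcd(28, 140) = 28.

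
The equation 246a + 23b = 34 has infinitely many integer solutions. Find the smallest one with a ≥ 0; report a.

5

gcd(246, 23) = 1  (246 = 10*23 + 16, 23 = 1*16 + 7, 16 = 2*7 + 2, 7 = 3*2 + 1, 2 = 2*1).
1 divides 34, so solutions exist.
Back-substituting, 246*(-10) + 23*(107) = 1.
Scale by 34/1 = 34: (a₀, b₀) = (-340, 3638).
General solution: a = -340 + 23t, b = 3638 - 246t for integer t.
a ≥ 0: smallest is -340 mod 23 = 5 (at t = 15), with b = -52.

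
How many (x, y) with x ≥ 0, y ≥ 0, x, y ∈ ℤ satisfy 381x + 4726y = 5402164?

3

gcd(4726, 381) = 1  (4726 = 12*381 + 154, 381 = 2*154 + 73, 154 = 2*73 + 8, 73 = 9*8 + 1, 8 = 8*1).
Back-substituting, 381*(583) + 4726*(-47) = 1.
Scale by 5402164: one solution is (3149461612, -253901708). Reduce x mod 4726: (3226, 883).
General: x = 3226 + 4726t, y = 883 - 381t.
x ≥ 0 ⇒ t ≥ 0; y ≥ 0 ⇒ t ≤ 2. So t ∈ [0, 2]: 3 solutions.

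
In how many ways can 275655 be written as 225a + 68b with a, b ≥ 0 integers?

18

gcd(225, 68) = 1  (225 = 3*68 + 21, 68 = 3*21 + 5, 21 = 4*5 + 1, 5 = 5*1).
Back-substituting, 225*(13) + 68*(-43) = 1.
Scale by 275655: one solution is (3583515, -11853165). Reduce a mod 68: (51, 3885).
General: a = 51 + 68t, b = 3885 - 225t.
a ≥ 0 ⇒ t ≥ 0; b ≥ 0 ⇒ t ≤ 17. So t ∈ [0, 17]: 18 solutions.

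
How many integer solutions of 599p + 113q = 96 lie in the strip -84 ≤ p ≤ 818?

gcd(599, 113) = 1.
By Bézout, 599×(10) + 113×(-53) = 1.
Particular solution: (56, -296).
General solution: p = 56 + 113t, q = -296 - 599t for integer t.
-84 ≤ 56 + 113t ≤ 818 gives t ∈ [-1, 6], which is 8 values.

8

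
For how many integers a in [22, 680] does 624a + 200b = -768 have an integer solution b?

26

gcd(624, 200) = 8  (624 = 3·200 + 24, 200 = 8·24 + 8, 24 = 3·8).
Back-substituting, 624·(-8) + 200·(25) = 8.
Scale by -96: particular solution (768, -2400); reduce a mod 25: (18, -60).
General solution: a = 18 + 25t, b = -60 - 78t for integer t.
22 ≤ 18 + 25t ≤ 680 gives t ∈ [1, 26], which is 26 values.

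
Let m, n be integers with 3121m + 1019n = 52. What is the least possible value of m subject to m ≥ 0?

574

gcd(3121, 1019):
  3121 = 3×1019 + 64
  1019 = 15×64 + 59
  64 = 1×59 + 5
  59 = 11×5 + 4
  5 = 1×4 + 1
  4 = 4×1
so gcd(3121, 1019) = 1.
1 divides 52, so solutions exist.
Back-substitute for Bézout coefficients:
  1 = 5 - 1×4
  ... = 3121×(207) + 1019×(-634)
Scale by 52/1 = 52: (m₀, n₀) = (10764, -32968).
General solution: m = 10764 + 1019t, n = -32968 - 3121t for integer t.
m ≥ 0: smallest is 10764 mod 1019 = 574 (at t = -10), with n = -1758.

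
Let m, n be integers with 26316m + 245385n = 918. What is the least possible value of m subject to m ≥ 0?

26948

gcd(245385, 26316) = 9  (245385 = 9×26316 + 8541, 26316 = 3×8541 + 693, 8541 = 12×693 + 225, 693 = 3×225 + 18, 225 = 12×18 + 9, 18 = 2×9).
9 divides 918, so solutions exist.
Back-substituting, 26316×(-13101) + 245385×(1405) = 9.
Scale by 918/9 = 102: (m₀, n₀) = (-1336302, 143310).
General solution: m = -1336302 + 27265t, n = 143310 - 2924t for integer t.
m ≥ 0: smallest is -1336302 mod 27265 = 26948 (at t = 50), with n = -2890.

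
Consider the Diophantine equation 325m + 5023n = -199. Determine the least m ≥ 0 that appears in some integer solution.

gcd(5023, 325) = 1.
1 divides -199, so solutions exist.
By Bézout, 325*(-1731) + 5023*(112) = 1.
Scale by -199/1 = -199: (m₀, n₀) = (344469, -22288).
General solution: m = 344469 + 5023t, n = -22288 - 325t for integer t.
m ≥ 0: smallest is 344469 mod 5023 = 2905 (at t = -68), with n = -188.

2905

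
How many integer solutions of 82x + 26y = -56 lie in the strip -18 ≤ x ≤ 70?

7

gcd(82, 26) = 2  (82 = 3·26 + 4, 26 = 6·4 + 2, 4 = 2·2).
Back-substituting, 82·(-6) + 26·(19) = 2.
Scale by -28: particular solution (168, -532); reduce x mod 13: (12, -40).
General solution: x = 12 + 13t, y = -40 - 41t for integer t.
-18 ≤ 12 + 13t ≤ 70 gives t ∈ [-2, 4], which is 7 values.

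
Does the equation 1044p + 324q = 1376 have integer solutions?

no

gcd(1044, 324) = 36  (1044 = 3·324 + 72, 324 = 4·72 + 36, 72 = 2·36).
36 does not divide 1376 (remainder 8), so no integer solutions.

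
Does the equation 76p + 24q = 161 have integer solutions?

no

gcd(76, 24) = 4  (76 = 3*24 + 4, 24 = 6*4).
4 does not divide 161 (remainder 1), so no integer solutions.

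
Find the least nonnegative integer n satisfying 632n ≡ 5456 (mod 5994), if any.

gcd(5994, 632) = 2  (5994 = 9×632 + 306, 632 = 2×306 + 20, 306 = 15×20 + 6, 20 = 3×6 + 2, 6 = 3×2).
2 divides 5456, so solutions exist.
Back-substituting, 632×(901) + 5994×(-95) = 2.
So 632×(901) ≡ 2 (mod 5994); multiply by 2728: n ≡ 2457928 (mod 2997).
Smallest nonnegative: n = 2457928 mod 2997 = 388.

388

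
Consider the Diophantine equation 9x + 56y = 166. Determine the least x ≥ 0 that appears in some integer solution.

6

gcd(56, 9):
  56 = 6·9 + 2
  9 = 4·2 + 1
  2 = 2·1
so gcd(56, 9) = 1.
1 divides 166, so solutions exist.
Back-substitute for Bézout coefficients:
  1 = 9 - 4·2
  ... = 9·(25) + 56·(-4)
Scale by 166/1 = 166: (x₀, y₀) = (4150, -664).
General solution: x = 4150 + 56t, y = -664 - 9t for integer t.
x ≥ 0: smallest is 4150 mod 56 = 6 (at t = -74), with y = 2.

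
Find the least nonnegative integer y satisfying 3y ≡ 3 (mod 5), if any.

gcd(5, 3) = 1  (5 = 1·3 + 2, 3 = 1·2 + 1, 2 = 2·1).
1 divides 3, so solutions exist.
Back-substituting, 3·(2) + 5·(-1) = 1.
So 3·(2) ≡ 1 (mod 5); multiply by 3: y ≡ 6 (mod 5).
Smallest nonnegative: y = 6 mod 5 = 1.

1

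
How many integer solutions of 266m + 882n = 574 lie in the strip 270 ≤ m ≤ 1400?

gcd(882, 266):
  882 = 3·266 + 84
  266 = 3·84 + 14
  84 = 6·14
so gcd(882, 266) = 14.
Back-substitute for Bézout coefficients:
  14 = 266 - 3·84
  ... = 266·(10) + 882·(-3)
Scale by 41: particular solution (410, -123); reduce m mod 63: (32, -9).
General solution: m = 32 + 63t, n = -9 - 19t for integer t.
270 ≤ 32 + 63t ≤ 1400 gives t ∈ [4, 21], which is 18 values.

18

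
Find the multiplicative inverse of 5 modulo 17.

gcd(17, 5):
  17 = 3×5 + 2
  5 = 2×2 + 1
  2 = 2×1
so gcd(17, 5) = 1.
Back-substitute for Bézout coefficients:
  1 = 5 - 2×2
  ... = 5×(7) + 17×(-2)
So 5×7 ≡ 1 (mod 17), and 7 mod 17 = 7.

7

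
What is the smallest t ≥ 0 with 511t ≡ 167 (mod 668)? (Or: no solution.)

gcd(668, 511) = 1.
1 divides 167, so solutions exist.
By Bézout, 511*(-217) + 668*(166) = 1.
So 511*(-217) ≡ 1 (mod 668); multiply by 167: t ≡ -36239 (mod 668).
Smallest nonnegative: t = -36239 mod 668 = 501.

501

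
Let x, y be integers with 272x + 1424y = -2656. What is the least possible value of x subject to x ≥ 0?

gcd(1424, 272) = 16.
16 divides -2656, so solutions exist.
By Bézout, 272*(21) + 1424*(-4) = 16.
Scale by -2656/16 = -166: (x₀, y₀) = (-3486, 664).
General solution: x = -3486 + 89t, y = 664 - 17t for integer t.
x ≥ 0: smallest is -3486 mod 89 = 74 (at t = 40), with y = -16.

74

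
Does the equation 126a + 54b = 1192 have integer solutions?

no

gcd(126, 54):
  126 = 2·54 + 18
  54 = 3·18
so gcd(126, 54) = 18.
18 does not divide 1192 (remainder 4), so no integer solutions.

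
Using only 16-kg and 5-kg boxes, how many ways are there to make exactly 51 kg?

1

Need nonnegative integers with 16j + 5k = 51.
gcd(16, 5) = 1, and 16·(1) + 5·(-3) = 1.
So (j₀, k₀) = (51, -153); general j = 51 + 5t, k = -153 - 16t.
j ≥ 0 ⇒ t ≥ -10; k ≥ 0 ⇒ t ≤ -10. That's 1 value of t.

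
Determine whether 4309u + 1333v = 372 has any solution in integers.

gcd(4309, 1333):
  4309 = 3×1333 + 310
  1333 = 4×310 + 93
  310 = 3×93 + 31
  93 = 3×31
so gcd(4309, 1333) = 31.
31 divides 372, so integer solutions exist.

yes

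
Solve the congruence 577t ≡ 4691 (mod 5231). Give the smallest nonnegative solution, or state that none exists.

gcd(5231, 577) = 1  (5231 = 9·577 + 38, 577 = 15·38 + 7, 38 = 5·7 + 3, 7 = 2·3 + 1, 3 = 3·1).
1 divides 4691, so solutions exist.
Back-substituting, 577·(1514) + 5231·(-167) = 1.
So 577·(1514) ≡ 1 (mod 5231); multiply by 4691: t ≡ 7102174 (mod 5231).
Smallest nonnegative: t = 7102174 mod 5231 = 3707.

3707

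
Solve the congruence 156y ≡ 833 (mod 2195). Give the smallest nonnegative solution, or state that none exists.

1933

gcd(2195, 156) = 1  (2195 = 14·156 + 11, 156 = 14·11 + 2, 11 = 5·2 + 1, 2 = 2·1).
1 divides 833, so solutions exist.
Back-substituting, 156·(-999) + 2195·(71) = 1.
So 156·(-999) ≡ 1 (mod 2195); multiply by 833: y ≡ -832167 (mod 2195).
Smallest nonnegative: y = -832167 mod 2195 = 1933.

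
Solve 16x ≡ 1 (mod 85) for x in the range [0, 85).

16

gcd(85, 16) = 1.
By Bézout, 16*(16) + 85*(-3) = 1.
So 16*16 ≡ 1 (mod 85), and 16 mod 85 = 16.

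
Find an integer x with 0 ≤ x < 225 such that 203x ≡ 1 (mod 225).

gcd(225, 203) = 1.
By Bézout, 203*(92) + 225*(-83) = 1.
So 203*92 ≡ 1 (mod 225), and 92 mod 225 = 92.

92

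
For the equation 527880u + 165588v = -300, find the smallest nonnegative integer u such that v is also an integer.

gcd(527880, 165588):
  527880 = 3×165588 + 31116
  165588 = 5×31116 + 10008
  31116 = 3×10008 + 1092
  10008 = 9×1092 + 180
  1092 = 6×180 + 12
  180 = 15×12
so gcd(527880, 165588) = 12.
12 divides -300, so solutions exist.
Back-substitute for Bézout coefficients:
  12 = 1092 - 6×180
  ... = 527880×(910) + 165588×(-2901)
Scale by -300/12 = -25: (u₀, v₀) = (-22750, 72525).
General solution: u = -22750 + 13799t, v = 72525 - 43990t for integer t.
u ≥ 0: smallest is -22750 mod 13799 = 4848 (at t = 2), with v = -15455.

4848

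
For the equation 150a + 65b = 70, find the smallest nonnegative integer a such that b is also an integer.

10

gcd(150, 65) = 5.
5 divides 70, so solutions exist.
By Bézout, 150*(-3) + 65*(7) = 5.
Scale by 70/5 = 14: (a₀, b₀) = (-42, 98).
General solution: a = -42 + 13t, b = 98 - 30t for integer t.
a ≥ 0: smallest is -42 mod 13 = 10 (at t = 4), with b = -22.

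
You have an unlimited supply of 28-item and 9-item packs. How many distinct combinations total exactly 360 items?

Need nonnegative integers with 28j + 9k = 360.
gcd(28, 9) = 1, and 28·(1) + 9·(-3) = 1.
So (j₀, k₀) = (360, -1080); general j = 360 + 9t, k = -1080 - 28t.
j ≥ 0 ⇒ t ≥ -40; k ≥ 0 ⇒ t ≤ -39. That's 2 values of t.

2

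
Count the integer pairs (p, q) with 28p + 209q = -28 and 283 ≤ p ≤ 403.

gcd(209, 28):
  209 = 7×28 + 13
  28 = 2×13 + 2
  13 = 6×2 + 1
  2 = 2×1
so gcd(209, 28) = 1.
Back-substitute for Bézout coefficients:
  1 = 13 - 6×2
  ... = 28×(-97) + 209×(13)
Scale by -28: particular solution (2716, -364); reduce p mod 209: (208, -28).
General solution: p = 208 + 209t, q = -28 - 28t for integer t.
283 ≤ 208 + 209t ≤ 403 gives t ∈ [1, 0], which is 0 values.

0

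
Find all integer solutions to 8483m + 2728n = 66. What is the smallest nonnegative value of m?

gcd(8483, 2728):
  8483 = 3*2728 + 299
  2728 = 9*299 + 37
  299 = 8*37 + 3
  37 = 12*3 + 1
  3 = 3*1
so gcd(8483, 2728) = 1.
1 divides 66, so solutions exist.
Back-substitute for Bézout coefficients:
  1 = 37 - 12*3
  ... = 8483*(-885) + 2728*(2752)
Scale by 66/1 = 66: (m₀, n₀) = (-58410, 181632).
General solution: m = -58410 + 2728t, n = 181632 - 8483t for integer t.
m ≥ 0: smallest is -58410 mod 2728 = 1606 (at t = 22), with n = -4994.

1606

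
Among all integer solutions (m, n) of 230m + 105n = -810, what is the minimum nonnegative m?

12

gcd(230, 105):
  230 = 2×105 + 20
  105 = 5×20 + 5
  20 = 4×5
so gcd(230, 105) = 5.
5 divides -810, so solutions exist.
Back-substitute for Bézout coefficients:
  5 = 105 - 5×20
  ... = 230×(-5) + 105×(11)
Scale by -810/5 = -162: (m₀, n₀) = (810, -1782).
General solution: m = 810 + 21t, n = -1782 - 46t for integer t.
m ≥ 0: smallest is 810 mod 21 = 12 (at t = -38), with n = -34.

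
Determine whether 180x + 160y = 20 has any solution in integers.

gcd(180, 160) = 20.
20 divides 20, so integer solutions exist.

yes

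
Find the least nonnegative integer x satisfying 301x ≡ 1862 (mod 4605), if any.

4397

gcd(4605, 301):
  4605 = 15·301 + 90
  301 = 3·90 + 31
  90 = 2·31 + 28
  31 = 1·28 + 3
  28 = 9·3 + 1
  3 = 3·1
so gcd(4605, 301) = 1.
1 divides 1862, so solutions exist.
Back-substitute for Bézout coefficients:
  1 = 28 - 9·3
  ... = 301·(-1484) + 4605·(97)
So 301·(-1484) ≡ 1 (mod 4605); multiply by 1862: x ≡ -2763208 (mod 4605).
Smallest nonnegative: x = -2763208 mod 4605 = 4397.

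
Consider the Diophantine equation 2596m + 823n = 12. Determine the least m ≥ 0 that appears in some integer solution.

gcd(2596, 823):
  2596 = 3×823 + 127
  823 = 6×127 + 61
  127 = 2×61 + 5
  61 = 12×5 + 1
  5 = 5×1
so gcd(2596, 823) = 1.
1 divides 12, so solutions exist.
Back-substitute for Bézout coefficients:
  1 = 61 - 12×5
  ... = 2596×(-162) + 823×(511)
Scale by 12/1 = 12: (m₀, n₀) = (-1944, 6132).
General solution: m = -1944 + 823t, n = 6132 - 2596t for integer t.
m ≥ 0: smallest is -1944 mod 823 = 525 (at t = 3), with n = -1656.

525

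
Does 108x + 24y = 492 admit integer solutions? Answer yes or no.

gcd(108, 24):
  108 = 4×24 + 12
  24 = 2×12
so gcd(108, 24) = 12.
12 divides 492, so integer solutions exist.

yes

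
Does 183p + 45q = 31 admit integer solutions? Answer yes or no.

no

gcd(183, 45):
  183 = 4·45 + 3
  45 = 15·3
so gcd(183, 45) = 3.
3 does not divide 31 (remainder 1), so no integer solutions.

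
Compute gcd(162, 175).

1

gcd(175, 162) = 1  (175 = 1*162 + 13, 162 = 12*13 + 6, 13 = 2*6 + 1, 6 = 6*1).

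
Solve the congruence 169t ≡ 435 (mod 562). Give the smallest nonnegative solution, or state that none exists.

385

gcd(562, 169) = 1.
1 divides 435, so solutions exist.
By Bézout, 169*(143) + 562*(-43) = 1.
So 169*(143) ≡ 1 (mod 562); multiply by 435: t ≡ 62205 (mod 562).
Smallest nonnegative: t = 62205 mod 562 = 385.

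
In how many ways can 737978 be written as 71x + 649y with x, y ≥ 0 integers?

gcd(649, 71) = 1  (649 = 9·71 + 10, 71 = 7·10 + 1, 10 = 10·1).
Back-substituting, 71·(64) + 649·(-7) = 1.
Scale by 737978: one solution is (47230592, -5165846). Reduce x mod 649: (266, 1108).
General: x = 266 + 649t, y = 1108 - 71t.
x ≥ 0 ⇒ t ≥ 0; y ≥ 0 ⇒ t ≤ 15. So t ∈ [0, 15]: 16 solutions.

16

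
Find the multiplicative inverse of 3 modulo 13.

gcd(13, 3) = 1  (13 = 4·3 + 1, 3 = 3·1).
Back-substituting, 3·(-4) + 13·(1) = 1.
So 3·-4 ≡ 1 (mod 13), and -4 mod 13 = 9.

9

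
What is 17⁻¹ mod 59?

gcd(59, 17) = 1  (59 = 3*17 + 8, 17 = 2*8 + 1, 8 = 8*1).
Back-substituting, 17*(7) + 59*(-2) = 1.
So 17*7 ≡ 1 (mod 59), and 7 mod 59 = 7.

7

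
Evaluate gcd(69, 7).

gcd(69, 7):
  69 = 9*7 + 6
  7 = 1*6 + 1
  6 = 6*1
so gcd(69, 7) = 1.

1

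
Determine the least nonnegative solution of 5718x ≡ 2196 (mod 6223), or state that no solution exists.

5812

gcd(6223, 5718) = 1.
1 divides 2196, so solutions exist.
By Bézout, 5718·(-1947) + 6223·(1789) = 1.
So 5718·(-1947) ≡ 1 (mod 6223); multiply by 2196: x ≡ -4275612 (mod 6223).
Smallest nonnegative: x = -4275612 mod 6223 = 5812.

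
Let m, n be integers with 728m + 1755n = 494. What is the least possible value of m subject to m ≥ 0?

gcd(1755, 728) = 13.
13 divides 494, so solutions exist.
By Bézout, 728×(41) + 1755×(-17) = 13.
Scale by 494/13 = 38: (m₀, n₀) = (1558, -646).
General solution: m = 1558 + 135t, n = -646 - 56t for integer t.
m ≥ 0: smallest is 1558 mod 135 = 73 (at t = -11), with n = -30.

73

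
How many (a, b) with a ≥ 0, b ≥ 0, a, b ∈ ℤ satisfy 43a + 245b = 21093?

gcd(245, 43) = 1.
By Bézout, 43·(57) + 245·(-10) = 1.
One solution: (86, 71).
General: a = 86 + 245t, b = 71 - 43t.
a ≥ 0 ⇒ t ≥ 0; b ≥ 0 ⇒ t ≤ 1. So t ∈ [0, 1]: 2 solutions.

2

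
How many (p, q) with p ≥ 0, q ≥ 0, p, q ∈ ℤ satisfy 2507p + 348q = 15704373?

gcd(2507, 348):
  2507 = 7·348 + 71
  348 = 4·71 + 64
  71 = 1·64 + 7
  64 = 9·7 + 1
  7 = 7·1
so gcd(2507, 348) = 1.
Back-substitute for Bézout coefficients:
  1 = 64 - 9·7
  ... = 2507·(-49) + 348·(353)
Scale by 15704373: one solution is (-769514277, 5543643669). Reduce p mod 348: (27, 44933).
General: p = 27 + 348t, q = 44933 - 2507t.
p ≥ 0 ⇒ t ≥ 0; q ≥ 0 ⇒ t ≤ 17. So t ∈ [0, 17]: 18 solutions.

18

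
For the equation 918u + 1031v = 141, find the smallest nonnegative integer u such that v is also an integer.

gcd(1031, 918) = 1.
1 divides 141, so solutions exist.
By Bézout, 918×(-73) + 1031×(65) = 1.
Scale by 141/1 = 141: (u₀, v₀) = (-10293, 9165).
General solution: u = -10293 + 1031t, v = 9165 - 918t for integer t.
u ≥ 0: smallest is -10293 mod 1031 = 17 (at t = 10), with v = -15.

17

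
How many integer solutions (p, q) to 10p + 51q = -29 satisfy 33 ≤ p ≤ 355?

7

gcd(51, 10) = 1.
By Bézout, 10·(-5) + 51·(1) = 1.
Particular solution: (43, -9).
General solution: p = 43 + 51t, q = -9 - 10t for integer t.
33 ≤ 43 + 51t ≤ 355 gives t ∈ [0, 6], which is 7 values.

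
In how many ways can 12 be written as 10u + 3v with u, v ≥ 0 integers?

1

gcd(10, 3) = 1  (10 = 3*3 + 1, 3 = 3*1).
Back-substituting, 10*(1) + 3*(-3) = 1.
Scale by 12: one solution is (12, -36). Reduce u mod 3: (0, 4).
General: u = 0 + 3t, v = 4 - 10t.
u ≥ 0 ⇒ t ≥ 0; v ≥ 0 ⇒ t ≤ 0. So t ∈ [0, 0]: 1 solution.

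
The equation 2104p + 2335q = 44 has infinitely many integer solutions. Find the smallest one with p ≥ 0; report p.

111

gcd(2335, 2104) = 1.
1 divides 44, so solutions exist.
By Bézout, 2104·(374) + 2335·(-337) = 1.
Scale by 44/1 = 44: (p₀, q₀) = (16456, -14828).
General solution: p = 16456 + 2335t, q = -14828 - 2104t for integer t.
p ≥ 0: smallest is 16456 mod 2335 = 111 (at t = -7), with q = -100.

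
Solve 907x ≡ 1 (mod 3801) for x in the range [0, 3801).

gcd(3801, 907) = 1  (3801 = 4·907 + 173, 907 = 5·173 + 42, 173 = 4·42 + 5, 42 = 8·5 + 2, 5 = 2·2 + 1, 2 = 2·1).
Back-substituting, 907·(-1538) + 3801·(367) = 1.
So 907·-1538 ≡ 1 (mod 3801), and -1538 mod 3801 = 2263.

2263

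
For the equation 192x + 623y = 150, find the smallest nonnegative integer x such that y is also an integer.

gcd(623, 192):
  623 = 3×192 + 47
  192 = 4×47 + 4
  47 = 11×4 + 3
  4 = 1×3 + 1
  3 = 3×1
so gcd(623, 192) = 1.
1 divides 150, so solutions exist.
Back-substitute for Bézout coefficients:
  1 = 4 - 1×3
  ... = 192×(159) + 623×(-49)
Scale by 150/1 = 150: (x₀, y₀) = (23850, -7350).
General solution: x = 23850 + 623t, y = -7350 - 192t for integer t.
x ≥ 0: smallest is 23850 mod 623 = 176 (at t = -38), with y = -54.

176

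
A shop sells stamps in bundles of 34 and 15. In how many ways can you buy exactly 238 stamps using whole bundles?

Need nonnegative integers with 34j + 15k = 238.
gcd(34, 15) = 1, and 34·(4) + 15·(-9) = 1.
So (j₀, k₀) = (952, -2142); general j = 952 + 15t, k = -2142 - 34t.
j ≥ 0 ⇒ t ≥ -63; k ≥ 0 ⇒ t ≤ -63. That's 1 value of t.

1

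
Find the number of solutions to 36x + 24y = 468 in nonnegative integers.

gcd(36, 24):
  36 = 1·24 + 12
  24 = 2·12
so gcd(36, 24) = 12.
Back-substitute for Bézout coefficients:
  12 = 36 - 1·24
  ... = 36·(1) + 24·(-1)
Scale by 39: one solution is (39, -39). Reduce x mod 2: (1, 18).
General: x = 1 + 2t, y = 18 - 3t.
x ≥ 0 ⇒ t ≥ 0; y ≥ 0 ⇒ t ≤ 6. So t ∈ [0, 6]: 7 solutions.

7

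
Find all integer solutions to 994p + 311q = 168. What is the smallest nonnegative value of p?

171

gcd(994, 311) = 1.
1 divides 168, so solutions exist.
By Bézout, 994*(51) + 311*(-163) = 1.
Scale by 168/1 = 168: (p₀, q₀) = (8568, -27384).
General solution: p = 8568 + 311t, q = -27384 - 994t for integer t.
p ≥ 0: smallest is 8568 mod 311 = 171 (at t = -27), with q = -546.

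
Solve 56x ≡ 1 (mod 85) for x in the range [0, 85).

41

gcd(85, 56) = 1.
By Bézout, 56*(41) + 85*(-27) = 1.
So 56*41 ≡ 1 (mod 85), and 41 mod 85 = 41.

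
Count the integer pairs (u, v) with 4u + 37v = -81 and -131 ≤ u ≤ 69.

gcd(37, 4):
  37 = 9×4 + 1
  4 = 4×1
so gcd(37, 4) = 1.
Back-substitute for Bézout coefficients:
  1 = 37 - 9×4
  ... = 4×(-9) + 37×(1)
Scale by -81: particular solution (729, -81); reduce u mod 37: (26, -5).
General solution: u = 26 + 37t, v = -5 - 4t for integer t.
-131 ≤ 26 + 37t ≤ 69 gives t ∈ [-4, 1], which is 6 values.

6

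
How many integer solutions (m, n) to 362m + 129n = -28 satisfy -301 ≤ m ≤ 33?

gcd(362, 129) = 1.
By Bézout, 362×(-31) + 129×(87) = 1.
Particular solution: (94, -264).
General solution: m = 94 + 129t, n = -264 - 362t for integer t.
-301 ≤ 94 + 129t ≤ 33 gives t ∈ [-3, -1], which is 3 values.

3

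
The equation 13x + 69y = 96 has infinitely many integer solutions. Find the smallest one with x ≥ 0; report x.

18

gcd(69, 13):
  69 = 5*13 + 4
  13 = 3*4 + 1
  4 = 4*1
so gcd(69, 13) = 1.
1 divides 96, so solutions exist.
Back-substitute for Bézout coefficients:
  1 = 13 - 3*4
  ... = 13*(16) + 69*(-3)
Scale by 96/1 = 96: (x₀, y₀) = (1536, -288).
General solution: x = 1536 + 69t, y = -288 - 13t for integer t.
x ≥ 0: smallest is 1536 mod 69 = 18 (at t = -22), with y = -2.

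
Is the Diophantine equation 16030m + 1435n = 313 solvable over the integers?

gcd(16030, 1435) = 35  (16030 = 11·1435 + 245, 1435 = 5·245 + 210, 245 = 1·210 + 35, 210 = 6·35).
35 does not divide 313 (remainder 33), so no integer solutions.

no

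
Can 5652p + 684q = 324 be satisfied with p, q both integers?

yes

gcd(5652, 684) = 36  (5652 = 8*684 + 180, 684 = 3*180 + 144, 180 = 1*144 + 36, 144 = 4*36).
36 divides 324, so integer solutions exist.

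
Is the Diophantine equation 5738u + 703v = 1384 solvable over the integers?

no

gcd(5738, 703) = 19.
19 does not divide 1384 (remainder 16), so no integer solutions.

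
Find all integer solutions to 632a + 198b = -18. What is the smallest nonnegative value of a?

36

gcd(632, 198):
  632 = 3×198 + 38
  198 = 5×38 + 8
  38 = 4×8 + 6
  8 = 1×6 + 2
  6 = 3×2
so gcd(632, 198) = 2.
2 divides -18, so solutions exist.
Back-substitute for Bézout coefficients:
  2 = 8 - 1×6
  ... = 632×(-26) + 198×(83)
Scale by -18/2 = -9: (a₀, b₀) = (234, -747).
General solution: a = 234 + 99t, b = -747 - 316t for integer t.
a ≥ 0: smallest is 234 mod 99 = 36 (at t = -2), with b = -115.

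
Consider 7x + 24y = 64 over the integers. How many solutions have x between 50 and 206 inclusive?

6

gcd(24, 7) = 1  (24 = 3·7 + 3, 7 = 2·3 + 1, 3 = 3·1).
Back-substituting, 7·(7) + 24·(-2) = 1.
Scale by 64: particular solution (448, -128); reduce x mod 24: (16, -2).
General solution: x = 16 + 24t, y = -2 - 7t for integer t.
50 ≤ 16 + 24t ≤ 206 gives t ∈ [2, 7], which is 6 values.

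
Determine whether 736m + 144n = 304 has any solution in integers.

yes

gcd(736, 144) = 16  (736 = 5·144 + 16, 144 = 9·16).
16 divides 304, so integer solutions exist.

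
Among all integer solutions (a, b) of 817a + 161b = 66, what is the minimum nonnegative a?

gcd(817, 161):
  817 = 5·161 + 12
  161 = 13·12 + 5
  12 = 2·5 + 2
  5 = 2·2 + 1
  2 = 2·1
so gcd(817, 161) = 1.
1 divides 66, so solutions exist.
Back-substitute for Bézout coefficients:
  1 = 5 - 2·2
  ... = 817·(-67) + 161·(340)
Scale by 66/1 = 66: (a₀, b₀) = (-4422, 22440).
General solution: a = -4422 + 161t, b = 22440 - 817t for integer t.
a ≥ 0: smallest is -4422 mod 161 = 86 (at t = 28), with b = -436.

86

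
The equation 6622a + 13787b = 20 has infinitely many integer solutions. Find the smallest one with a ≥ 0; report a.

gcd(13787, 6622) = 1  (13787 = 2*6622 + 543, 6622 = 12*543 + 106, 543 = 5*106 + 13, 106 = 8*13 + 2, 13 = 6*2 + 1, 2 = 2*1).
1 divides 20, so solutions exist.
Back-substituting, 6622*(-6373) + 13787*(3061) = 1.
Scale by 20/1 = 20: (a₀, b₀) = (-127460, 61220).
General solution: a = -127460 + 13787t, b = 61220 - 6622t for integer t.
a ≥ 0: smallest is -127460 mod 13787 = 10410 (at t = 10), with b = -5000.

10410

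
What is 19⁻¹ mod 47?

gcd(47, 19) = 1.
By Bézout, 19×(5) + 47×(-2) = 1.
So 19×5 ≡ 1 (mod 47), and 5 mod 47 = 5.

5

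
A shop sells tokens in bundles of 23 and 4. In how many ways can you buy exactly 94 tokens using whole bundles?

1

Need nonnegative integers with 23j + 4k = 94.
gcd(23, 4) = 1, and 23·(-1) + 4·(6) = 1.
So (j₀, k₀) = (-94, 564); general j = -94 + 4t, k = 564 - 23t.
j ≥ 0 ⇒ t ≥ 24; k ≥ 0 ⇒ t ≤ 24. That's 1 value of t.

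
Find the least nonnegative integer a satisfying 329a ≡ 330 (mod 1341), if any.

gcd(1341, 329) = 1.
1 divides 330, so solutions exist.
By Bézout, 329*(-322) + 1341*(79) = 1.
So 329*(-322) ≡ 1 (mod 1341); multiply by 330: a ≡ -106260 (mod 1341).
Smallest nonnegative: a = -106260 mod 1341 = 1020.

1020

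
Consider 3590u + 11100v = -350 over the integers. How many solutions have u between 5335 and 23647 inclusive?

16

gcd(11100, 3590) = 10.
By Bézout, 3590*(269) + 11100*(-87) = 10.
Particular solution: (575, -186).
General solution: u = 575 + 1110t, v = -186 - 359t for integer t.
5335 ≤ 575 + 1110t ≤ 23647 gives t ∈ [5, 20], which is 16 values.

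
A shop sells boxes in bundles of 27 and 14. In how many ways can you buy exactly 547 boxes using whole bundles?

1

Need nonnegative integers with 27j + 14k = 547.
gcd(27, 14) = 1, and 27·(-1) + 14·(2) = 1.
So (j₀, k₀) = (-547, 1094); general j = -547 + 14t, k = 1094 - 27t.
j ≥ 0 ⇒ t ≥ 40; k ≥ 0 ⇒ t ≤ 40. That's 1 value of t.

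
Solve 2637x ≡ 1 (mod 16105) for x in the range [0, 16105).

14853

gcd(16105, 2637):
  16105 = 6×2637 + 283
  2637 = 9×283 + 90
  283 = 3×90 + 13
  90 = 6×13 + 12
  13 = 1×12 + 1
  12 = 12×1
so gcd(16105, 2637) = 1.
Back-substitute for Bézout coefficients:
  1 = 13 - 1×12
  ... = 2637×(-1252) + 16105×(205)
So 2637×-1252 ≡ 1 (mod 16105), and -1252 mod 16105 = 14853.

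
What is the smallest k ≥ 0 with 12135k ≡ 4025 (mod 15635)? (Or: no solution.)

1406

gcd(15635, 12135) = 5.
5 divides 4025, so solutions exist.
By Bézout, 12135·(-612) + 15635·(475) = 5.
So 12135·(-612) ≡ 5 (mod 15635); multiply by 805: k ≡ -492660 (mod 3127).
Smallest nonnegative: k = -492660 mod 3127 = 1406.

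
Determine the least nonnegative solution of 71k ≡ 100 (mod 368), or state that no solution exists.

188

gcd(368, 71):
  368 = 5·71 + 13
  71 = 5·13 + 6
  13 = 2·6 + 1
  6 = 6·1
so gcd(368, 71) = 1.
1 divides 100, so solutions exist.
Back-substitute for Bézout coefficients:
  1 = 13 - 2·6
  ... = 71·(-57) + 368·(11)
So 71·(-57) ≡ 1 (mod 368); multiply by 100: k ≡ -5700 (mod 368).
Smallest nonnegative: k = -5700 mod 368 = 188.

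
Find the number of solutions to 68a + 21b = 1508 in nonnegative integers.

1

gcd(68, 21) = 1  (68 = 3×21 + 5, 21 = 4×5 + 1, 5 = 5×1).
Back-substituting, 68×(-4) + 21×(13) = 1.
Scale by 1508: one solution is (-6032, 19604). Reduce a mod 21: (16, 20).
General: a = 16 + 21t, b = 20 - 68t.
a ≥ 0 ⇒ t ≥ 0; b ≥ 0 ⇒ t ≤ 0. So t ∈ [0, 0]: 1 solution.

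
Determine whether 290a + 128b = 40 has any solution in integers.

yes

gcd(290, 128) = 2  (290 = 2×128 + 34, 128 = 3×34 + 26, 34 = 1×26 + 8, 26 = 3×8 + 2, 8 = 4×2).
2 divides 40, so integer solutions exist.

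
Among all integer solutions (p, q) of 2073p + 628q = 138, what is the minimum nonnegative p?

230

gcd(2073, 628):
  2073 = 3·628 + 189
  628 = 3·189 + 61
  189 = 3·61 + 6
  61 = 10·6 + 1
  6 = 6·1
so gcd(2073, 628) = 1.
1 divides 138, so solutions exist.
Back-substitute for Bézout coefficients:
  1 = 61 - 10·6
  ... = 2073·(-103) + 628·(340)
Scale by 138/1 = 138: (p₀, q₀) = (-14214, 46920).
General solution: p = -14214 + 628t, q = 46920 - 2073t for integer t.
p ≥ 0: smallest is -14214 mod 628 = 230 (at t = 23), with q = -759.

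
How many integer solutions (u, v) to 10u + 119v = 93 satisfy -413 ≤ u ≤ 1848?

19

gcd(119, 10) = 1  (119 = 11·10 + 9, 10 = 1·9 + 1, 9 = 9·1).
Back-substituting, 10·(12) + 119·(-1) = 1.
Scale by 93: particular solution (1116, -93); reduce u mod 119: (45, -3).
General solution: u = 45 + 119t, v = -3 - 10t for integer t.
-413 ≤ 45 + 119t ≤ 1848 gives t ∈ [-3, 15], which is 19 values.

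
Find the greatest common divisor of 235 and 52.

gcd(235, 52) = 1  (235 = 4·52 + 27, 52 = 1·27 + 25, 27 = 1·25 + 2, 25 = 12·2 + 1, 2 = 2·1).

1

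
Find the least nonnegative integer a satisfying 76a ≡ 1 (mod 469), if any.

gcd(469, 76) = 1  (469 = 6×76 + 13, 76 = 5×13 + 11, 13 = 1×11 + 2, 11 = 5×2 + 1, 2 = 2×1).
1 divides 1, so solutions exist.
Back-substituting, 76×(216) + 469×(-35) = 1.
So 76×(216) ≡ 1 (mod 469); multiply by 1: a ≡ 216 (mod 469).
Smallest nonnegative: a = 216 mod 469 = 216.

216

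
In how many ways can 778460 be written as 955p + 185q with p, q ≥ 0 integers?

gcd(955, 185) = 5.
By Bézout, 955*(-6) + 185*(31) = 5.
One solution: (24, 4084).
General: p = 24 + 37t, q = 4084 - 191t.
p ≥ 0 ⇒ t ≥ 0; q ≥ 0 ⇒ t ≤ 21. So t ∈ [0, 21]: 22 solutions.

22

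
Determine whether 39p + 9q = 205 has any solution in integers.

gcd(39, 9) = 3  (39 = 4·9 + 3, 9 = 3·3).
3 does not divide 205 (remainder 1), so no integer solutions.

no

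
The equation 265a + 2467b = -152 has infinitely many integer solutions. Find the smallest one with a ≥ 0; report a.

2243

gcd(2467, 265) = 1.
1 divides -152, so solutions exist.
By Bézout, 265×(391) + 2467×(-42) = 1.
Scale by -152/1 = -152: (a₀, b₀) = (-59432, 6384).
General solution: a = -59432 + 2467t, b = 6384 - 265t for integer t.
a ≥ 0: smallest is -59432 mod 2467 = 2243 (at t = 25), with b = -241.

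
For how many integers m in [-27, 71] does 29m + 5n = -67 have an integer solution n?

gcd(29, 5) = 1.
By Bézout, 29·(-1) + 5·(6) = 1.
Particular solution: (2, -25).
General solution: m = 2 + 5t, n = -25 - 29t for integer t.
-27 ≤ 2 + 5t ≤ 71 gives t ∈ [-5, 13], which is 19 values.

19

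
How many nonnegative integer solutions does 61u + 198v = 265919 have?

gcd(198, 61) = 1.
By Bézout, 61×(13) + 198×(-4) = 1.
One solution: (65, 1323).
General: u = 65 + 198t, v = 1323 - 61t.
u ≥ 0 ⇒ t ≥ 0; v ≥ 0 ⇒ t ≤ 21. So t ∈ [0, 21]: 22 solutions.

22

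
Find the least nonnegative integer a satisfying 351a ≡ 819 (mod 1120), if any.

gcd(1120, 351) = 1.
1 divides 819, so solutions exist.
By Bézout, 351*(351) + 1120*(-110) = 1.
So 351*(351) ≡ 1 (mod 1120); multiply by 819: a ≡ 287469 (mod 1120).
Smallest nonnegative: a = 287469 mod 1120 = 749.

749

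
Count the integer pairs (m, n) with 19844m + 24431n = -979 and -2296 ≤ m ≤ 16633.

gcd(24431, 19844):
  24431 = 1*19844 + 4587
  19844 = 4*4587 + 1496
  4587 = 3*1496 + 99
  1496 = 15*99 + 11
  99 = 9*11
so gcd(24431, 19844) = 11.
Back-substitute for Bézout coefficients:
  11 = 1496 - 15*99
  ... = 19844*(245) + 24431*(-199)
Scale by -89: particular solution (-21805, 17711); reduce m mod 2221: (405, -329).
General solution: m = 405 + 2221t, n = -329 - 1804t for integer t.
-2296 ≤ 405 + 2221t ≤ 16633 gives t ∈ [-1, 7], which is 9 values.

9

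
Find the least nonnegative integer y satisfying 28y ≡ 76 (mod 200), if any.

17

gcd(200, 28):
  200 = 7·28 + 4
  28 = 7·4
so gcd(200, 28) = 4.
4 divides 76, so solutions exist.
Back-substitute for Bézout coefficients:
  4 = 200 - 7·28
  ... = 28·(-7) + 200·(1)
So 28·(-7) ≡ 4 (mod 200); multiply by 19: y ≡ -133 (mod 50).
Smallest nonnegative: y = -133 mod 50 = 17.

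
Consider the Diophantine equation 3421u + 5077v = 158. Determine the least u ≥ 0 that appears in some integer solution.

1588

gcd(5077, 3421):
  5077 = 1·3421 + 1656
  3421 = 2·1656 + 109
  1656 = 15·109 + 21
  109 = 5·21 + 4
  21 = 5·4 + 1
  4 = 4·1
so gcd(5077, 3421) = 1.
1 divides 158, so solutions exist.
Back-substitute for Bézout coefficients:
  1 = 21 - 5·4
  ... = 3421·(-1211) + 5077·(816)
Scale by 158/1 = 158: (u₀, v₀) = (-191338, 128928).
General solution: u = -191338 + 5077t, v = 128928 - 3421t for integer t.
u ≥ 0: smallest is -191338 mod 5077 = 1588 (at t = 38), with v = -1070.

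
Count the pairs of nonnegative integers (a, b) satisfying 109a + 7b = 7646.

10

gcd(109, 7) = 1.
By Bézout, 109·(2) + 7·(-31) = 1.
One solution: (4, 1030).
General: a = 4 + 7t, b = 1030 - 109t.
a ≥ 0 ⇒ t ≥ 0; b ≥ 0 ⇒ t ≤ 9. So t ∈ [0, 9]: 10 solutions.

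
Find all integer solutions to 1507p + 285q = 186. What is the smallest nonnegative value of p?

gcd(1507, 285):
  1507 = 5*285 + 82
  285 = 3*82 + 39
  82 = 2*39 + 4
  39 = 9*4 + 3
  4 = 1*3 + 1
  3 = 3*1
so gcd(1507, 285) = 1.
1 divides 186, so solutions exist.
Back-substitute for Bézout coefficients:
  1 = 4 - 1*3
  ... = 1507*(73) + 285*(-386)
Scale by 186/1 = 186: (p₀, q₀) = (13578, -71796).
General solution: p = 13578 + 285t, q = -71796 - 1507t for integer t.
p ≥ 0: smallest is 13578 mod 285 = 183 (at t = -47), with q = -967.

183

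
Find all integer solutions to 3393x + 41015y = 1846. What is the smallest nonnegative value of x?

gcd(41015, 3393):
  41015 = 12·3393 + 299
  3393 = 11·299 + 104
  299 = 2·104 + 91
  104 = 1·91 + 13
  91 = 7·13
so gcd(41015, 3393) = 13.
13 divides 1846, so solutions exist.
Back-substitute for Bézout coefficients:
  13 = 104 - 1·91
  ... = 3393·(411) + 41015·(-34)
Scale by 1846/13 = 142: (x₀, y₀) = (58362, -4828).
General solution: x = 58362 + 3155t, y = -4828 - 261t for integer t.
x ≥ 0: smallest is 58362 mod 3155 = 1572 (at t = -18), with y = -130.

1572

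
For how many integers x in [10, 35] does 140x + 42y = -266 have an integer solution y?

gcd(140, 42) = 14.
By Bézout, 140*(1) + 42*(-3) = 14.
Particular solution: (2, -13).
General solution: x = 2 + 3t, y = -13 - 10t for integer t.
10 ≤ 2 + 3t ≤ 35 gives t ∈ [3, 11], which is 9 values.

9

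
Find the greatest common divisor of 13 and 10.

gcd(13, 10) = 1  (13 = 1·10 + 3, 10 = 3·3 + 1, 3 = 3·1).

1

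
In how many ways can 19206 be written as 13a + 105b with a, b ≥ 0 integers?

14

gcd(105, 13) = 1  (105 = 8*13 + 1, 13 = 13*1).
Back-substituting, 13*(-8) + 105*(1) = 1.
Scale by 19206: one solution is (-153648, 19206). Reduce a mod 105: (72, 174).
General: a = 72 + 105t, b = 174 - 13t.
a ≥ 0 ⇒ t ≥ 0; b ≥ 0 ⇒ t ≤ 13. So t ∈ [0, 13]: 14 solutions.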